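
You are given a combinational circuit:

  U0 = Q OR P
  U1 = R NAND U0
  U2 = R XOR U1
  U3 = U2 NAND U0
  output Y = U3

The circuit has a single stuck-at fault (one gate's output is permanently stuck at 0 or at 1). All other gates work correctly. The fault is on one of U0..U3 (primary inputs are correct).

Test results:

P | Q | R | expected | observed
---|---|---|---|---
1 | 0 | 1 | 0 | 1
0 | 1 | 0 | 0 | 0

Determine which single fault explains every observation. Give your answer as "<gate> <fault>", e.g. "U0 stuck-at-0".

Fault-free values for test 1 (P=1, Q=0, R=1): U0=1, U1=0, U2=1, U3=0, giving Y=0. Observed 1.
Test 1: faults giving observed 1 are {U0 stuck-at-0, U1 stuck-at-1, U2 stuck-at-0, U3 stuck-at-1}.
Test 2 (P=0, Q=1, R=0): fault-free U0=1, U1=1, U2=1, U3=0 → 0; observed 0. Eliminates U0 stuck-at-0, U2 stuck-at-0, U3 stuck-at-1.
Only U1 stuck-at-1 is consistent with every test.

U1 stuck-at-1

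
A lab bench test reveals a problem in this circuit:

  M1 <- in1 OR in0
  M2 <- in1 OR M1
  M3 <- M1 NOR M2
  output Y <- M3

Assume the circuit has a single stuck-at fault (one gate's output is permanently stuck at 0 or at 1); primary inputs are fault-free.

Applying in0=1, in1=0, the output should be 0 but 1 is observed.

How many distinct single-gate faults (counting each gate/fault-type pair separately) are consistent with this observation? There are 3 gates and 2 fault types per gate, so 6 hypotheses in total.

2

Fault-free: M1=1, M2=1, M3=0 → 0. Observed 1.
  M1 stuck-at-0: output 1 ✓
  M1 stuck-at-1: output 0 ✗
  M2 stuck-at-0: output 0 ✗
  M2 stuck-at-1: output 0 ✗
  M3 stuck-at-0: output 0 ✗
  M3 stuck-at-1: output 1 ✓
Consistent faults: {M1 stuck-at-0, M3 stuck-at-1} — 2 in all.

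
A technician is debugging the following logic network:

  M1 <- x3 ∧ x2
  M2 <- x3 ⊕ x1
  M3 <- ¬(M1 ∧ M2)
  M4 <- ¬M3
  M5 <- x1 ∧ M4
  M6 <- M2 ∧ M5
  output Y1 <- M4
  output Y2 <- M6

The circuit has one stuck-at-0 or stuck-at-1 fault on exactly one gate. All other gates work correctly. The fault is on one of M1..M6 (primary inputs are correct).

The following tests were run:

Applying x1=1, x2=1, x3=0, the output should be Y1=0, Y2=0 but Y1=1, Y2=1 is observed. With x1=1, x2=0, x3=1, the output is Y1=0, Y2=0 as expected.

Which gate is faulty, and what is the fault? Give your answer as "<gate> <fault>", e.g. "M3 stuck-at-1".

Fault-free values for test 1 (x1=1, x2=1, x3=0): M1=0, M2=1, M3=1, M4=0, M5=0, M6=0, giving Y1=0, Y2=0. Observed Y1=1, Y2=1.
Test 1: faults giving observed Y1=1, Y2=1 are {M1 stuck-at-1, M3 stuck-at-0, M4 stuck-at-1}.
Test 2 (x1=1, x2=0, x3=1): fault-free M1=0, M2=0, M3=1, M4=0, M5=0, M6=0 → Y1=0, Y2=0; observed Y1=0, Y2=0. Eliminates M3 stuck-at-0, M4 stuck-at-1.
Only M1 stuck-at-1 is consistent with every test.

M1 stuck-at-1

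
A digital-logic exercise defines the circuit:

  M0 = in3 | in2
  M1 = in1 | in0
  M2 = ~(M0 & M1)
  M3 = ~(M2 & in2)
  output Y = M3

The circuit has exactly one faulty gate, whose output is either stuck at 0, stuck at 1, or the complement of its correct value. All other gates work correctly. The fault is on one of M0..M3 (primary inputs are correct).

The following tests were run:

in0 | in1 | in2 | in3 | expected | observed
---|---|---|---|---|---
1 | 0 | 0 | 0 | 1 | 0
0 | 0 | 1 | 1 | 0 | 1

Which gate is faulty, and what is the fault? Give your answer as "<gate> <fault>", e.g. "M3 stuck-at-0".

Fault-free values for test 1 (in0=1, in1=0, in2=0, in3=0): M0=0, M1=1, M2=1, M3=1, giving Y=1. Observed 0.
Test 1: faults giving observed 0 are {M3 stuck-at-0, M3 inverted output}.
Test 2 (in0=0, in1=0, in2=1, in3=1): fault-free M0=1, M1=0, M2=1, M3=0 → 0; observed 1. Eliminates M3 stuck-at-0.
Only M3 inverted output is consistent with every test.

M3 inverted output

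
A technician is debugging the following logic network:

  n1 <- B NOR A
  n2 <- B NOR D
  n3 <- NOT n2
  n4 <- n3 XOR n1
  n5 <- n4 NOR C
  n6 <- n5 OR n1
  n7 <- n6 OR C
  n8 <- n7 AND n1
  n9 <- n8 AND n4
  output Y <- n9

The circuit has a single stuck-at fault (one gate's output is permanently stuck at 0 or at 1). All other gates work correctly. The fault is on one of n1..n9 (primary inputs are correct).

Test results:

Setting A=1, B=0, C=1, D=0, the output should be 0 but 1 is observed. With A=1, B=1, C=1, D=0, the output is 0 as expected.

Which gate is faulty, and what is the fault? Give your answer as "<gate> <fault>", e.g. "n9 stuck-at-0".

Fault-free values for test 1 (A=1, B=0, C=1, D=0): n1=0, n2=1, n3=0, n4=0, n5=0, n6=0, n7=1, n8=0, n9=0, giving Y=0. Observed 1.
Test 1: faults giving observed 1 are {n1 stuck-at-1, n9 stuck-at-1}.
Test 2 (A=1, B=1, C=1, D=0): fault-free n1=0, n2=0, n3=1, n4=1, n5=0, n6=0, n7=1, n8=0, n9=0 → 0; observed 0. Eliminates n9 stuck-at-1.
Only n1 stuck-at-1 is consistent with every test.

n1 stuck-at-1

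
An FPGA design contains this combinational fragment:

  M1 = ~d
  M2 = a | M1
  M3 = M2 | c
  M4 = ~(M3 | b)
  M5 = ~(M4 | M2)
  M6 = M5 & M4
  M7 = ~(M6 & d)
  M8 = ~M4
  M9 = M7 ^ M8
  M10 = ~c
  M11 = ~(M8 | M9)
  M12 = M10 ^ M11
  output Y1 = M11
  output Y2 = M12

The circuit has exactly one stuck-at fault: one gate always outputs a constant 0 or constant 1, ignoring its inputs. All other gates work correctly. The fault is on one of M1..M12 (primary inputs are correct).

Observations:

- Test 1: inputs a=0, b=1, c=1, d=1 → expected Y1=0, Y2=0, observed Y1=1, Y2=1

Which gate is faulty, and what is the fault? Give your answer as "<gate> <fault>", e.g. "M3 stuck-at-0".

Fault-free values for test 1 (a=0, b=1, c=1, d=1): M1=0, M2=0, M3=1, M4=0, M5=1, M6=0, M7=1, M8=1, M9=0, M10=0, M11=0, M12=0, giving Y1=0, Y2=0. Observed Y1=1, Y2=1.
Test 1: faults giving observed Y1=1, Y2=1 are {M11 stuck-at-1}.
Only M11 stuck-at-1 is consistent with every test.

M11 stuck-at-1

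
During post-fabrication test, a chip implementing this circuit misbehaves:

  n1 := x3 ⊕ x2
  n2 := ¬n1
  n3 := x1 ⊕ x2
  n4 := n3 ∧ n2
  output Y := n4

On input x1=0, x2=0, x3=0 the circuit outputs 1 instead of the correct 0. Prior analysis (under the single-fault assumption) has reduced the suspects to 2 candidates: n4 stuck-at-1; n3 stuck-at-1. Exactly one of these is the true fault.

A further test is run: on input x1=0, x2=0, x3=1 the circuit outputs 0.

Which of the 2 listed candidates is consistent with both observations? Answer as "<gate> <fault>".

n3 stuck-at-1

Evaluate each candidate on input x1=0, x2=0, x3=1:
  n4 stuck-at-1: n1=1, n2=0, n3=0, n4=1 [stuck-at-1] → 1 — eliminated
  n3 stuck-at-1: n1=1, n2=0, n3=1 [stuck-at-1], n4=0 → 0 — matches
Only n3 stuck-at-1 reproduces the observed 0.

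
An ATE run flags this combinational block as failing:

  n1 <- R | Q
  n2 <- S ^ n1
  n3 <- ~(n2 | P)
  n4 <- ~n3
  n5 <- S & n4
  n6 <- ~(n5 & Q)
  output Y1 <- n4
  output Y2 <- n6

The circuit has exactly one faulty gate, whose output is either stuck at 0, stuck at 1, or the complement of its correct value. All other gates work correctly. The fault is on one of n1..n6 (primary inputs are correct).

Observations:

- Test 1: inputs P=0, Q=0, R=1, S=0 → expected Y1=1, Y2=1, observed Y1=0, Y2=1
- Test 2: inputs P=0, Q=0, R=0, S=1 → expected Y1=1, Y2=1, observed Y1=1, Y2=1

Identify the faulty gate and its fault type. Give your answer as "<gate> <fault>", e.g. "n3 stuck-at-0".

Fault-free values for test 1 (P=0, Q=0, R=1, S=0): n1=1, n2=1, n3=0, n4=1, n5=0, n6=1, giving Y1=1, Y2=1. Observed Y1=0, Y2=1.
Test 1: faults giving observed Y1=0, Y2=1 are {n1 stuck-at-0, n1 inverted output, n2 stuck-at-0, n2 inverted output, n3 stuck-at-1, n3 inverted output, n4 stuck-at-0, n4 inverted output}.
Test 2 (P=0, Q=0, R=0, S=1): fault-free n1=0, n2=1, n3=0, n4=1, n5=1, n6=1 → Y1=1, Y2=1; observed Y1=1, Y2=1. Eliminates n1 inverted output, n2 stuck-at-0, n2 inverted output, n3 stuck-at-1, n3 inverted output, n4 stuck-at-0, n4 inverted output.
Only n1 stuck-at-0 is consistent with every test.

n1 stuck-at-0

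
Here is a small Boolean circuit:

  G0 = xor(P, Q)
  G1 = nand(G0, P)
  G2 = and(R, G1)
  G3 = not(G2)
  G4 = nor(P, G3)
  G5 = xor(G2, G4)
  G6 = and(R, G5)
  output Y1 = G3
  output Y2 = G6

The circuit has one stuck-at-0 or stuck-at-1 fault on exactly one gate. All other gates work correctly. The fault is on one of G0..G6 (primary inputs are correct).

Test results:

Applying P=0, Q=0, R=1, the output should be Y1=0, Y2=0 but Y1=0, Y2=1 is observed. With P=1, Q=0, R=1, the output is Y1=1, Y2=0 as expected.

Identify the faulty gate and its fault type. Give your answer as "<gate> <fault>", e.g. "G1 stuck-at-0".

G4 stuck-at-0

Fault-free values for test 1 (P=0, Q=0, R=1): G0=0, G1=1, G2=1, G3=0, G4=1, G5=0, G6=0, giving Y1=0, Y2=0. Observed Y1=0, Y2=1.
Test 1: faults giving observed Y1=0, Y2=1 are {G4 stuck-at-0, G5 stuck-at-1, G6 stuck-at-1}.
Test 2 (P=1, Q=0, R=1): fault-free G0=1, G1=0, G2=0, G3=1, G4=0, G5=0, G6=0 → Y1=1, Y2=0; observed Y1=1, Y2=0. Eliminates G5 stuck-at-1, G6 stuck-at-1.
Only G4 stuck-at-0 is consistent with every test.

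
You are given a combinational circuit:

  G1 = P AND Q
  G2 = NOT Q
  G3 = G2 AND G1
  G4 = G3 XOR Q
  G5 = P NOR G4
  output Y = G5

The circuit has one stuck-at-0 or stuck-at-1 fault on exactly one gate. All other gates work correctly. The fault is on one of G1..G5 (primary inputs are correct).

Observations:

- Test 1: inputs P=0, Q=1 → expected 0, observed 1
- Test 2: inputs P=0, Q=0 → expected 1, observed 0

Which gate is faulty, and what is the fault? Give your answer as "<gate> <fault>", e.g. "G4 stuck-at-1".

G3 stuck-at-1

Fault-free values for test 1 (P=0, Q=1): G1=0, G2=0, G3=0, G4=1, G5=0, giving Y=0. Observed 1.
Test 1: faults giving observed 1 are {G3 stuck-at-1, G4 stuck-at-0, G5 stuck-at-1}.
Test 2 (P=0, Q=0): fault-free G1=0, G2=1, G3=0, G4=0, G5=1 → 1; observed 0. Eliminates G4 stuck-at-0, G5 stuck-at-1.
Only G3 stuck-at-1 is consistent with every test.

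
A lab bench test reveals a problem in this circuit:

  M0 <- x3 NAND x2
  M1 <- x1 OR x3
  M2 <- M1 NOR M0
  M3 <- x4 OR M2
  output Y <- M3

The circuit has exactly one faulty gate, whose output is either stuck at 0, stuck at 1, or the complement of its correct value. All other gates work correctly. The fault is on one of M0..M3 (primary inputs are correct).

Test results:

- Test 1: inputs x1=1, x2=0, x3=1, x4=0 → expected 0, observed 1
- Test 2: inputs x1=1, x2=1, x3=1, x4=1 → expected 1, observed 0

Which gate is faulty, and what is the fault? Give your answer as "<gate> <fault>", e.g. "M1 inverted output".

M3 inverted output

Fault-free values for test 1 (x1=1, x2=0, x3=1, x4=0): M0=1, M1=1, M2=0, M3=0, giving Y=0. Observed 1.
Test 1: faults giving observed 1 are {M2 stuck-at-1, M2 inverted output, M3 stuck-at-1, M3 inverted output}.
Test 2 (x1=1, x2=1, x3=1, x4=1): fault-free M0=0, M1=1, M2=0, M3=1 → 1; observed 0. Eliminates M2 stuck-at-1, M2 inverted output, M3 stuck-at-1.
Only M3 inverted output is consistent with every test.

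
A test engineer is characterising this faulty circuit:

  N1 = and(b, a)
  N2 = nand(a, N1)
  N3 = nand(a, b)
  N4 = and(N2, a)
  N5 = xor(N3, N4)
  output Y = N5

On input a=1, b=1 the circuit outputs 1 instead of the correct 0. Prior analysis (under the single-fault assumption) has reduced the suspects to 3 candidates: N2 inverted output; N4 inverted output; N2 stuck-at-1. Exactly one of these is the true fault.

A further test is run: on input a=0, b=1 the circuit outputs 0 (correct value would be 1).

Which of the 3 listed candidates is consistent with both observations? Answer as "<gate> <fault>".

N4 inverted output

Evaluate each candidate on input a=0, b=1:
  N2 inverted output: N1=0, N2=0 [inverted output], N3=1, N4=0, N5=1 → 1 — eliminated
  N4 inverted output: N1=0, N2=1, N3=1, N4=1 [inverted output], N5=0 → 0 — matches
  N2 stuck-at-1: N1=0, N2=1 [stuck-at-1], N3=1, N4=0, N5=1 → 1 — eliminated
Only N4 inverted output reproduces the observed 0.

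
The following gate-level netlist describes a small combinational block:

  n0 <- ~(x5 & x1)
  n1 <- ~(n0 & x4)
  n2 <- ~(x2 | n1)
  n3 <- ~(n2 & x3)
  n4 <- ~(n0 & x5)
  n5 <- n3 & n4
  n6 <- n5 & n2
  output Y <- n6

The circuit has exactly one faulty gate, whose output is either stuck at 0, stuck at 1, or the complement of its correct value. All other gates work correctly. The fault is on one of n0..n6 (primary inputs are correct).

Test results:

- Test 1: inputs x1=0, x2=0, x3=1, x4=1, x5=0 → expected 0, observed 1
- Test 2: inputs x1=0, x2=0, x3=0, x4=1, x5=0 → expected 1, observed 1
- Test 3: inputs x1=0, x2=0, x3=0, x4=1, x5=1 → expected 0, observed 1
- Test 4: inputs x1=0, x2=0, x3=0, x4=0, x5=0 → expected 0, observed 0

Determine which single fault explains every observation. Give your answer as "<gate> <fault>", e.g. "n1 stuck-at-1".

Fault-free values for test 1 (x1=0, x2=0, x3=1, x4=1, x5=0): n0=1, n1=0, n2=1, n3=0, n4=1, n5=0, n6=0, giving Y=0. Observed 1.
Test 1: faults giving observed 1 are {n3 stuck-at-1, n3 inverted output, n5 stuck-at-1, n5 inverted output, n6 stuck-at-1, n6 inverted output}.
Test 2 (x1=0, x2=0, x3=0, x4=1, x5=0): fault-free n0=1, n1=0, n2=1, n3=1, n4=1, n5=1, n6=1 → 1; observed 1. Eliminates n3 inverted output, n5 inverted output, n6 inverted output.
Test 3 (x1=0, x2=0, x3=0, x4=1, x5=1): fault-free n0=1, n1=0, n2=1, n3=1, n4=0, n5=0, n6=0 → 0; observed 1. Eliminates n3 stuck-at-1.
Test 4 (x1=0, x2=0, x3=0, x4=0, x5=0): fault-free n0=1, n1=1, n2=0, n3=1, n4=1, n5=1, n6=0 → 0; observed 0. Eliminates n6 stuck-at-1.
Only n5 stuck-at-1 is consistent with every test.

n5 stuck-at-1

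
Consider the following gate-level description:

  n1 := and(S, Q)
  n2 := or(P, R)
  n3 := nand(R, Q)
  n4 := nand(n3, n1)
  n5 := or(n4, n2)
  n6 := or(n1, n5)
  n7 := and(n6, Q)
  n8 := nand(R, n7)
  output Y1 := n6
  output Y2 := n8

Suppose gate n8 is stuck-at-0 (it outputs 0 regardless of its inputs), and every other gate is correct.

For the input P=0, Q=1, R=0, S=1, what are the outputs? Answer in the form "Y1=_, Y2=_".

Y1=1, Y2=0

Propagate with n8 forced: n1=1, n2=0, n3=1, n4=0, n5=0, n6=1, n7=1, n8=0 [stuck-at-0].
So the outputs are Y1=1, Y2=0. (Without the fault they would be Y1=1, Y2=1.)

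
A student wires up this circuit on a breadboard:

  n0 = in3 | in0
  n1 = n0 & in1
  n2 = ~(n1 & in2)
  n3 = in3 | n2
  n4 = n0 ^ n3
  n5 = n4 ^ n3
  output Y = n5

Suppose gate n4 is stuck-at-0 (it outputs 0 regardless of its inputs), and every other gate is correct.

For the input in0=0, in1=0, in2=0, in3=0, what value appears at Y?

Propagate with n4 forced: n0=0, n1=0, n2=1, n3=1, n4=0 [stuck-at-0], n5=1.
So Y = 1. (Without the fault it would be 0.)

1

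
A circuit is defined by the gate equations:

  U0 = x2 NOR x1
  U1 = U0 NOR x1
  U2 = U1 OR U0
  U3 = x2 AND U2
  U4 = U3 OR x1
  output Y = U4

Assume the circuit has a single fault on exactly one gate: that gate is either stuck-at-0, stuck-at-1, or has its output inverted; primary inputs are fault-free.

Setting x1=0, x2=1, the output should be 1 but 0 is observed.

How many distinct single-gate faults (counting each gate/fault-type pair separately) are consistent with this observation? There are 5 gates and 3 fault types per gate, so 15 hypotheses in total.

Fault-free: U0=0, U1=1, U2=1, U3=1, U4=1 → 1. Observed 0.
  U0: none of the 3 fault types match ✗
  U1: stuck-at-0, inverted output ✓; others ✗
  U2: stuck-at-0, inverted output ✓; others ✗
  U3: stuck-at-0, inverted output ✓; others ✗
  U4: stuck-at-0, inverted output ✓; others ✗
Consistent faults: {U1 stuck-at-0, U1 inverted output, U2 stuck-at-0, U2 inverted output, U3 stuck-at-0, U3 inverted output, U4 stuck-at-0, U4 inverted output} — 8 in all.

8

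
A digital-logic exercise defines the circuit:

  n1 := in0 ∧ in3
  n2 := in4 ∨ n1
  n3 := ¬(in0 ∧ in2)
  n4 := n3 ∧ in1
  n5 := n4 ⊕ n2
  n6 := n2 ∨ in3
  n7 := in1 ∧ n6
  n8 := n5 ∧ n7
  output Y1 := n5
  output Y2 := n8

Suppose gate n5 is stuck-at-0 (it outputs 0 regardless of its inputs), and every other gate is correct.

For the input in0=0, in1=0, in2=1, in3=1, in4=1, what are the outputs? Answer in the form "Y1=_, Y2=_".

Y1=0, Y2=0

Propagate with n5 forced: n1=0, n2=1, n3=1, n4=0, n5=0 [stuck-at-0], n6=1, n7=0, n8=0.
So the outputs are Y1=0, Y2=0. (Without the fault they would be Y1=1, Y2=0.)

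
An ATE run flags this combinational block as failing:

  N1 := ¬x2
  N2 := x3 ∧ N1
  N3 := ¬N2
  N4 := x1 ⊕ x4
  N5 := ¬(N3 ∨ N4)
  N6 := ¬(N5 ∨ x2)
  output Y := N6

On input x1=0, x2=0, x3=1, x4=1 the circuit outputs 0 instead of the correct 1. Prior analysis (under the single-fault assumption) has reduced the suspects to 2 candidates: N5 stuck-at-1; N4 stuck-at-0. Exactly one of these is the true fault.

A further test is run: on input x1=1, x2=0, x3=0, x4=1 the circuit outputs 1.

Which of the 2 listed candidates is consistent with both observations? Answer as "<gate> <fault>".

Evaluate each candidate on input x1=1, x2=0, x3=0, x4=1:
  N5 stuck-at-1: N1=1, N2=0, N3=1, N4=0, N5=1 [stuck-at-1], N6=0 → 0 — eliminated
  N4 stuck-at-0: N1=1, N2=0, N3=1, N4=0 [stuck-at-0], N5=0, N6=1 → 1 — matches
Only N4 stuck-at-0 reproduces the observed 1.

N4 stuck-at-0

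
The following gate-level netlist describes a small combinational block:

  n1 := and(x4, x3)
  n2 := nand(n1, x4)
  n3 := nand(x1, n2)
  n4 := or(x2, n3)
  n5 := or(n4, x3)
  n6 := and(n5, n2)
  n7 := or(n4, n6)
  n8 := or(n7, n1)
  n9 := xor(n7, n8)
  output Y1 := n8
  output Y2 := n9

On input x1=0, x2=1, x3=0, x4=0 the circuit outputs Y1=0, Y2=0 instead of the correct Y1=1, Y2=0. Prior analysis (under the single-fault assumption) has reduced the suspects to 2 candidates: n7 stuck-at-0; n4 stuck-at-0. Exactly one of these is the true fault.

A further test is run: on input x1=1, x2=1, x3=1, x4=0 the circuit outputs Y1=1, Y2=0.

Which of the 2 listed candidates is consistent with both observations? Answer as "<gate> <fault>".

n4 stuck-at-0

Evaluate each candidate on input x1=1, x2=1, x3=1, x4=0:
  n7 stuck-at-0: n1=0, n2=1, n3=0, n4=1, n5=1, n6=1, n7=0 [stuck-at-0], n8=0, n9=0 → Y1=0, Y2=0 — eliminated
  n4 stuck-at-0: n1=0, n2=1, n3=0, n4=0 [stuck-at-0], n5=1, n6=1, n7=1, n8=1, n9=0 → Y1=1, Y2=0 — matches
Only n4 stuck-at-0 reproduces the observed Y1=1, Y2=0.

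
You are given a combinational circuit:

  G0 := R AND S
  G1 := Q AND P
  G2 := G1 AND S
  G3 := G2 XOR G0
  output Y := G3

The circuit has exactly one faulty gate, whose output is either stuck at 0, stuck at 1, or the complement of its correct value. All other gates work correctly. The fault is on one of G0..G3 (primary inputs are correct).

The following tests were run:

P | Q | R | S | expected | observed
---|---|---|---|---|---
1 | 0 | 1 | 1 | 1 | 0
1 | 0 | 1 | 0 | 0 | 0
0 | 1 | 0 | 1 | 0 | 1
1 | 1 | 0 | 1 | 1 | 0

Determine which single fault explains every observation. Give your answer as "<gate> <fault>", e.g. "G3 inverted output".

Fault-free values for test 1 (P=1, Q=0, R=1, S=1): G0=1, G1=0, G2=0, G3=1, giving Y=1. Observed 0.
Test 1: faults giving observed 0 are {G0 stuck-at-0, G0 inverted output, G1 stuck-at-1, G1 inverted output, G2 stuck-at-1, G2 inverted output, G3 stuck-at-0, G3 inverted output}.
Test 2 (P=1, Q=0, R=1, S=0): fault-free G0=0, G1=0, G2=0, G3=0 → 0; observed 0. Eliminates G0 inverted output, G2 stuck-at-1, G2 inverted output, G3 inverted output.
Test 3 (P=0, Q=1, R=0, S=1): fault-free G0=0, G1=0, G2=0, G3=0 → 0; observed 1. Eliminates G0 stuck-at-0, G3 stuck-at-0.
Test 4 (P=1, Q=1, R=0, S=1): fault-free G0=0, G1=1, G2=1, G3=1 → 1; observed 0. Eliminates G1 stuck-at-1.
Only G1 inverted output is consistent with every test.

G1 inverted output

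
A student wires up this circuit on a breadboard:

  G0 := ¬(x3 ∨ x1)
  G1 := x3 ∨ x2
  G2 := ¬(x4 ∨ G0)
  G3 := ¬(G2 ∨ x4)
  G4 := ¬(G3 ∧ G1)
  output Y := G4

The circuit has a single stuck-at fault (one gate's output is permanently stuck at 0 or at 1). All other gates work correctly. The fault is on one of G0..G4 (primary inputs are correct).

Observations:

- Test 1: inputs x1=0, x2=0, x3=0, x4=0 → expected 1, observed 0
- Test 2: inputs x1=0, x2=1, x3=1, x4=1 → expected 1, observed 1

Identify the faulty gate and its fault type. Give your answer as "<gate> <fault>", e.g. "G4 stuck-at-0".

G1 stuck-at-1

Fault-free values for test 1 (x1=0, x2=0, x3=0, x4=0): G0=1, G1=0, G2=0, G3=1, G4=1, giving Y=1. Observed 0.
Test 1: faults giving observed 0 are {G1 stuck-at-1, G4 stuck-at-0}.
Test 2 (x1=0, x2=1, x3=1, x4=1): fault-free G0=0, G1=1, G2=0, G3=0, G4=1 → 1; observed 1. Eliminates G4 stuck-at-0.
Only G1 stuck-at-1 is consistent with every test.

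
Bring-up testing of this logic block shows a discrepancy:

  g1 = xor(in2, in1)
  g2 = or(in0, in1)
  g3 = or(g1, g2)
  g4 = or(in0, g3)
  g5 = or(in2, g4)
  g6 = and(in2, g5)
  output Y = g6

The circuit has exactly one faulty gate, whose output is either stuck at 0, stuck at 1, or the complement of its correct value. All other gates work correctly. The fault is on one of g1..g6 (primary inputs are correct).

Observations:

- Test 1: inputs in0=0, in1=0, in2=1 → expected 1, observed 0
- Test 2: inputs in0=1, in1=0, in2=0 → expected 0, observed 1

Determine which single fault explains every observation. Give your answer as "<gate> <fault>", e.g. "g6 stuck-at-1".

Fault-free values for test 1 (in0=0, in1=0, in2=1): g1=1, g2=0, g3=1, g4=1, g5=1, g6=1, giving Y=1. Observed 0.
Test 1: faults giving observed 0 are {g5 stuck-at-0, g5 inverted output, g6 stuck-at-0, g6 inverted output}.
Test 2 (in0=1, in1=0, in2=0): fault-free g1=0, g2=1, g3=1, g4=1, g5=1, g6=0 → 0; observed 1. Eliminates g5 stuck-at-0, g5 inverted output, g6 stuck-at-0.
Only g6 inverted output is consistent with every test.

g6 inverted output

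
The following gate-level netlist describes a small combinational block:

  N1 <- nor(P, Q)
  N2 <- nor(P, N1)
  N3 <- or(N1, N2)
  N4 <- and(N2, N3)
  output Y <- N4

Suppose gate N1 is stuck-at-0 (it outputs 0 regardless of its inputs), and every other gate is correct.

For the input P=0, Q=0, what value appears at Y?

Propagate with N1 forced: N1=0 [stuck-at-0], N2=1, N3=1, N4=1.
So Y = 1. (Without the fault it would be 0.)

1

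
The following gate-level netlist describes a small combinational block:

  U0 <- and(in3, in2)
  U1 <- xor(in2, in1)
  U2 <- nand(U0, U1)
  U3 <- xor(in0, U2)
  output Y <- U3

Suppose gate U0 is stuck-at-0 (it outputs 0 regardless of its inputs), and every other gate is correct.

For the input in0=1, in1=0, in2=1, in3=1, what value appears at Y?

0

Propagate with U0 forced: U0=0 [stuck-at-0], U1=1, U2=1, U3=0.
So Y = 0. (Without the fault it would be 1.)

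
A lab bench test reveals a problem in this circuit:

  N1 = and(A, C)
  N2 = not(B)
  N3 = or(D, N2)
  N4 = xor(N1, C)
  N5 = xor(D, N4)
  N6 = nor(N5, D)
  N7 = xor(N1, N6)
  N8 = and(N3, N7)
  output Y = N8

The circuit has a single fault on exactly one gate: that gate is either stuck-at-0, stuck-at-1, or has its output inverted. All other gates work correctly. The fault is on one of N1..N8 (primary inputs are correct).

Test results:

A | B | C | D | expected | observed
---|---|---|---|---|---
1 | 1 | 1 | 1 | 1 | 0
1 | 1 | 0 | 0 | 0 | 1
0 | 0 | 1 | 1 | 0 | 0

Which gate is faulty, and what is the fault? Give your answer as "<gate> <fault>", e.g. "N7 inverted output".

N3 inverted output

Fault-free values for test 1 (A=1, B=1, C=1, D=1): N1=1, N2=0, N3=1, N4=0, N5=1, N6=0, N7=1, N8=1, giving Y=1. Observed 0.
Test 1: faults giving observed 0 are {N1 stuck-at-0, N1 inverted output, N3 stuck-at-0, N3 inverted output, N6 stuck-at-1, N6 inverted output, N7 stuck-at-0, N7 inverted output, N8 stuck-at-0, N8 inverted output}.
Test 2 (A=1, B=1, C=0, D=0): fault-free N1=0, N2=0, N3=0, N4=0, N5=0, N6=1, N7=1, N8=0 → 0; observed 1. Eliminates N1 stuck-at-0, N1 inverted output, N3 stuck-at-0, N6 stuck-at-1, N6 inverted output, N7 stuck-at-0, N7 inverted output, N8 stuck-at-0.
Test 3 (A=0, B=0, C=1, D=1): fault-free N1=0, N2=1, N3=1, N4=1, N5=0, N6=0, N7=0, N8=0 → 0; observed 0. Eliminates N8 inverted output.
Only N3 inverted output is consistent with every test.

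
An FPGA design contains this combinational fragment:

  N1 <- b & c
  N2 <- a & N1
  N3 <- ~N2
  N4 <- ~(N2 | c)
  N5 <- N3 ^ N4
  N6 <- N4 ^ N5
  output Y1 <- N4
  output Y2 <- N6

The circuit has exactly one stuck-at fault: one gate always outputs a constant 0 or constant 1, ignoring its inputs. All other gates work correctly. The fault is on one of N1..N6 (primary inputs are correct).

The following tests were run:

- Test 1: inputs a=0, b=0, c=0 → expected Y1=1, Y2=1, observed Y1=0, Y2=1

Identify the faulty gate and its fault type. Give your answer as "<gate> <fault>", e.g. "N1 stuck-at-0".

Fault-free values for test 1 (a=0, b=0, c=0): N1=0, N2=0, N3=1, N4=1, N5=0, N6=1, giving Y1=1, Y2=1. Observed Y1=0, Y2=1.
Test 1: faults giving observed Y1=0, Y2=1 are {N4 stuck-at-0}.
Only N4 stuck-at-0 is consistent with every test.

N4 stuck-at-0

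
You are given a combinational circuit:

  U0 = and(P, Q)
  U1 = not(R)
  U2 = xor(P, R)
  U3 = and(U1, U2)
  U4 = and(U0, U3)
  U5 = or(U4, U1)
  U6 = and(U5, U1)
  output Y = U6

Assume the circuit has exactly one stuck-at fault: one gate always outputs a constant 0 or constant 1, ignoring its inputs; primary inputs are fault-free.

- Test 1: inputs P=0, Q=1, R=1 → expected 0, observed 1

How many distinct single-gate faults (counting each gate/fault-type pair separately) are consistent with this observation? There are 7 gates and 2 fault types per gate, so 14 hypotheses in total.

2

Fault-free: U0=0, U1=0, U2=1, U3=0, U4=0, U5=0, U6=0 → 0. Observed 1.
  U0 stuck-at-0: output 0 ✗
  U0 stuck-at-1: output 0 ✗
  U1 stuck-at-0: output 0 ✗
  U1 stuck-at-1: output 1 ✓
  U2 stuck-at-0: output 0 ✗
  U2 stuck-at-1: output 0 ✗
  U3 stuck-at-0: output 0 ✗
  U3 stuck-at-1: output 0 ✗
  U4 stuck-at-0: output 0 ✗
  U4 stuck-at-1: output 0 ✗
  U5 stuck-at-0: output 0 ✗
  U5 stuck-at-1: output 0 ✗
  U6 stuck-at-0: output 0 ✗
  U6 stuck-at-1: output 1 ✓
Consistent faults: {U1 stuck-at-1, U6 stuck-at-1} — 2 in all.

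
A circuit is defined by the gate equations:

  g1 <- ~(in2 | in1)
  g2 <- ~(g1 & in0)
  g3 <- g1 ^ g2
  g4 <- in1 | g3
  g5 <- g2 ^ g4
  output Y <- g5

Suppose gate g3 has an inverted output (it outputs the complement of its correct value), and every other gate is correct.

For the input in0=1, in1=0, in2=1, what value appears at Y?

1

Propagate with g3 forced: g1=0, g2=1, g3=0 [inverted output], g4=0, g5=1.
So Y = 1. (Without the fault it would be 0.)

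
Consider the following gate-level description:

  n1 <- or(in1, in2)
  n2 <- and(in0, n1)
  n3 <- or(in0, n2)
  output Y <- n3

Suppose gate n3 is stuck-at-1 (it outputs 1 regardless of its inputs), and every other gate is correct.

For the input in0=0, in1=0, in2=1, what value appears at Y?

Propagate with n3 forced: n1=1, n2=0, n3=1 [stuck-at-1].
So Y = 1. (Without the fault it would be 0.)

1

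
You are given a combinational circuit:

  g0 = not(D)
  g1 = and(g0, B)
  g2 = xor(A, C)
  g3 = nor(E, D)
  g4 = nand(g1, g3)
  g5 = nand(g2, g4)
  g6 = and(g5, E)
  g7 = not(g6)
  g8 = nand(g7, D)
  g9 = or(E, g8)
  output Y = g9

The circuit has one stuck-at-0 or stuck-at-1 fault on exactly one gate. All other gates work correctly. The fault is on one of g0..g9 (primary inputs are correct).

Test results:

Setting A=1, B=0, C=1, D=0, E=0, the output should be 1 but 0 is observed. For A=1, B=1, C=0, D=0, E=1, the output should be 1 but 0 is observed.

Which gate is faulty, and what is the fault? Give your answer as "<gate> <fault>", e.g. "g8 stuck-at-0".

Fault-free values for test 1 (A=1, B=0, C=1, D=0, E=0): g0=1, g1=0, g2=0, g3=1, g4=1, g5=1, g6=0, g7=1, g8=1, g9=1, giving Y=1. Observed 0.
Test 1: faults giving observed 0 are {g8 stuck-at-0, g9 stuck-at-0}.
Test 2 (A=1, B=1, C=0, D=0, E=1): fault-free g0=1, g1=1, g2=1, g3=0, g4=1, g5=0, g6=0, g7=1, g8=1, g9=1 → 1; observed 0. Eliminates g8 stuck-at-0.
Only g9 stuck-at-0 is consistent with every test.

g9 stuck-at-0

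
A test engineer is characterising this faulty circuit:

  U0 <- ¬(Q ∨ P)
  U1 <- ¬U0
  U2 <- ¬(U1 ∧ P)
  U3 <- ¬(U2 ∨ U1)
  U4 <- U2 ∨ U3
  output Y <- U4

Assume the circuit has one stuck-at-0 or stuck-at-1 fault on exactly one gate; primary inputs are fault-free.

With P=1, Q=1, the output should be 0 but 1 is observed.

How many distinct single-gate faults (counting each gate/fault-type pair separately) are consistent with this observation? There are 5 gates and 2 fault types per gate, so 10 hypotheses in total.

5

Fault-free: U0=0, U1=1, U2=0, U3=0, U4=0 → 0. Observed 1.
  U0 stuck-at-0: output 0 ✗
  U0 stuck-at-1: output 1 ✓
  U1 stuck-at-0: output 1 ✓
  U1 stuck-at-1: output 0 ✗
  U2 stuck-at-0: output 0 ✗
  U2 stuck-at-1: output 1 ✓
  U3 stuck-at-0: output 0 ✗
  U3 stuck-at-1: output 1 ✓
  U4 stuck-at-0: output 0 ✗
  U4 stuck-at-1: output 1 ✓
Consistent faults: {U0 stuck-at-1, U1 stuck-at-0, U2 stuck-at-1, U3 stuck-at-1, U4 stuck-at-1} — 5 in all.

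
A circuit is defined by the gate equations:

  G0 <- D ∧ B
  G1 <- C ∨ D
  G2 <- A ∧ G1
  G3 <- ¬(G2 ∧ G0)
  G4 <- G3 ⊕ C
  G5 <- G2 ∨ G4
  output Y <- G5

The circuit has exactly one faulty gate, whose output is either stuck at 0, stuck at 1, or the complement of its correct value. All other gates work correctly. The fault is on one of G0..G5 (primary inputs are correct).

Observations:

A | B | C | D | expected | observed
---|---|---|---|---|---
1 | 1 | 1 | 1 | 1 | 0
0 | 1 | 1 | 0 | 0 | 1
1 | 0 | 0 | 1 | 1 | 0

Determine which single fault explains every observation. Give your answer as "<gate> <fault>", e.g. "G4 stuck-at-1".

G5 inverted output

Fault-free values for test 1 (A=1, B=1, C=1, D=1): G0=1, G1=1, G2=1, G3=0, G4=1, G5=1, giving Y=1. Observed 0.
Test 1: faults giving observed 0 are {G1 stuck-at-0, G1 inverted output, G2 stuck-at-0, G2 inverted output, G5 stuck-at-0, G5 inverted output}.
Test 2 (A=0, B=1, C=1, D=0): fault-free G0=0, G1=1, G2=0, G3=1, G4=0, G5=0 → 0; observed 1. Eliminates G1 stuck-at-0, G1 inverted output, G2 stuck-at-0, G5 stuck-at-0.
Test 3 (A=1, B=0, C=0, D=1): fault-free G0=0, G1=1, G2=1, G3=1, G4=1, G5=1 → 1; observed 0. Eliminates G2 inverted output.
Only G5 inverted output is consistent with every test.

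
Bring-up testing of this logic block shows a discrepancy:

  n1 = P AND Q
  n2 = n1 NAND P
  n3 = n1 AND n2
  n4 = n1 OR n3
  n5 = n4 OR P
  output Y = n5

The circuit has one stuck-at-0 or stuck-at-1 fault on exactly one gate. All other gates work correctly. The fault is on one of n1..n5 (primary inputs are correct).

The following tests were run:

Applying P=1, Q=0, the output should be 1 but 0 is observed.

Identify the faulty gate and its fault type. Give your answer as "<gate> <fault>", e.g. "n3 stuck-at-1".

Fault-free values for test 1 (P=1, Q=0): n1=0, n2=1, n3=0, n4=0, n5=1, giving Y=1. Observed 0.
Test 1: faults giving observed 0 are {n5 stuck-at-0}.
Only n5 stuck-at-0 is consistent with every test.

n5 stuck-at-0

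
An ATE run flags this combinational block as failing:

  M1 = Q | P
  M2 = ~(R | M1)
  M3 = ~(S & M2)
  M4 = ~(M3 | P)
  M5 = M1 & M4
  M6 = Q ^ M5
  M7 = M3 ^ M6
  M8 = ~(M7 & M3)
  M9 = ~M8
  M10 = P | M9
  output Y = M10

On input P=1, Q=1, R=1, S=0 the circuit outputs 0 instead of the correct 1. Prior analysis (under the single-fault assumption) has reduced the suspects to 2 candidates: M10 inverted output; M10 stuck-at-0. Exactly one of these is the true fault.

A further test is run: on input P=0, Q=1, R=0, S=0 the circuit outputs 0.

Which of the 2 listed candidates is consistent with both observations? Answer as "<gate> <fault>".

M10 stuck-at-0

Evaluate each candidate on input P=0, Q=1, R=0, S=0:
  M10 inverted output: M1=1, M2=0, M3=1, M4=0, M5=0, M6=1, M7=0, M8=1, M9=0, M10=1 [inverted output] → 1 — eliminated
  M10 stuck-at-0: M1=1, M2=0, M3=1, M4=0, M5=0, M6=1, M7=0, M8=1, M9=0, M10=0 [stuck-at-0] → 0 — matches
Only M10 stuck-at-0 reproduces the observed 0.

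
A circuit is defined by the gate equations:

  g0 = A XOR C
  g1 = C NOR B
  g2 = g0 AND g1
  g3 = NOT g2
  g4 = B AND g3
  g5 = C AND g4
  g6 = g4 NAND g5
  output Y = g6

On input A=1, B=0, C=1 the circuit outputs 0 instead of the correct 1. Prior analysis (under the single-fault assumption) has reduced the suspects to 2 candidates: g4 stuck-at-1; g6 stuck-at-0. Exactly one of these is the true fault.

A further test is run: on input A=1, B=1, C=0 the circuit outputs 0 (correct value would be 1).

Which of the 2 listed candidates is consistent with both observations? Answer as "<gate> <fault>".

Evaluate each candidate on input A=1, B=1, C=0:
  g4 stuck-at-1: g0=1, g1=0, g2=0, g3=1, g4=1 [stuck-at-1], g5=0, g6=1 → 1 — eliminated
  g6 stuck-at-0: g0=1, g1=0, g2=0, g3=1, g4=1, g5=0, g6=0 [stuck-at-0] → 0 — matches
Only g6 stuck-at-0 reproduces the observed 0.

g6 stuck-at-0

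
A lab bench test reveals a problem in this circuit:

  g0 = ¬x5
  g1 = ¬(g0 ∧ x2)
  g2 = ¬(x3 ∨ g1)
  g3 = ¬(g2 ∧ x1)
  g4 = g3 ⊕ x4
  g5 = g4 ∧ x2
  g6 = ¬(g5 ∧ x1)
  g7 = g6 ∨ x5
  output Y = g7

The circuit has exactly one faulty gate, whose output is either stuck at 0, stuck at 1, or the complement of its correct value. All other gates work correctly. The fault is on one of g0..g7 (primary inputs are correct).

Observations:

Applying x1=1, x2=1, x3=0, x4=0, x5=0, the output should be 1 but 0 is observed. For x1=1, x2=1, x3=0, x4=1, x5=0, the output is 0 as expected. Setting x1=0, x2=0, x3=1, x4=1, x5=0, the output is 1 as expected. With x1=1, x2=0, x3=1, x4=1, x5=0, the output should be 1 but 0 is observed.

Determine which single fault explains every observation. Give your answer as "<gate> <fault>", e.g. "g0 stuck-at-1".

g5 stuck-at-1

Fault-free values for test 1 (x1=1, x2=1, x3=0, x4=0, x5=0): g0=1, g1=0, g2=1, g3=0, g4=0, g5=0, g6=1, g7=1, giving Y=1. Observed 0.
Test 1: faults giving observed 0 are {g0 stuck-at-0, g0 inverted output, g1 stuck-at-1, g1 inverted output, g2 stuck-at-0, g2 inverted output, g3 stuck-at-1, g3 inverted output, g4 stuck-at-1, g4 inverted output, g5 stuck-at-1, g5 inverted output, g6 stuck-at-0, g6 inverted output, g7 stuck-at-0, g7 inverted output}.
Test 2 (x1=1, x2=1, x3=0, x4=1, x5=0): fault-free g0=1, g1=0, g2=1, g3=0, g4=1, g5=1, g6=0, g7=0 → 0; observed 0. Eliminates g0 stuck-at-0, g0 inverted output, g1 stuck-at-1, g1 inverted output, g2 stuck-at-0, g2 inverted output, g3 stuck-at-1, g3 inverted output, g4 inverted output, g5 inverted output, g6 inverted output, g7 inverted output.
Test 3 (x1=0, x2=0, x3=1, x4=1, x5=0): fault-free g0=1, g1=1, g2=0, g3=1, g4=0, g5=0, g6=1, g7=1 → 1; observed 1. Eliminates g6 stuck-at-0, g7 stuck-at-0.
Test 4 (x1=1, x2=0, x3=1, x4=1, x5=0): fault-free g0=1, g1=1, g2=0, g3=1, g4=0, g5=0, g6=1, g7=1 → 1; observed 0. Eliminates g4 stuck-at-1.
Only g5 stuck-at-1 is consistent with every test.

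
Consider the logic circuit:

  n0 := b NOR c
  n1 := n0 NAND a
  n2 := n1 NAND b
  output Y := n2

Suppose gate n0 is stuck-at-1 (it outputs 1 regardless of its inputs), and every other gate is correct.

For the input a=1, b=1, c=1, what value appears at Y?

Propagate with n0 forced: n0=1 [stuck-at-1], n1=0, n2=1.
So Y = 1. (Without the fault it would be 0.)

1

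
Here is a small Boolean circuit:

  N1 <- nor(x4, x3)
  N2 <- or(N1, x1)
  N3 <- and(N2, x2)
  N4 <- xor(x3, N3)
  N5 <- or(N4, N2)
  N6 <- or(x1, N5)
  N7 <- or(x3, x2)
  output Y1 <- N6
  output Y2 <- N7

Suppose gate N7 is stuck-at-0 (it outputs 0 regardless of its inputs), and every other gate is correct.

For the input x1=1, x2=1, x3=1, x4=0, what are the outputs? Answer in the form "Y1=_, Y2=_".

Propagate with N7 forced: N1=0, N2=1, N3=1, N4=0, N5=1, N6=1, N7=0 [stuck-at-0].
So the outputs are Y1=1, Y2=0. (Without the fault they would be Y1=1, Y2=1.)

Y1=1, Y2=0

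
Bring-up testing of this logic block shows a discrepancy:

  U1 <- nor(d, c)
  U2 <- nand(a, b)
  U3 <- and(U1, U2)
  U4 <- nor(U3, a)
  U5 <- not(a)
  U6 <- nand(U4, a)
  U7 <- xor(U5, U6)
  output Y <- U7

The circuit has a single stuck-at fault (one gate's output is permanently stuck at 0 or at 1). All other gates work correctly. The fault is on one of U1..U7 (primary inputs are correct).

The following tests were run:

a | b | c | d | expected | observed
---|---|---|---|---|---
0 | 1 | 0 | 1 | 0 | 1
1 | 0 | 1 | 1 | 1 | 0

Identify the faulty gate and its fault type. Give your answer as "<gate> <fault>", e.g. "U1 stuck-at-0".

U6 stuck-at-0

Fault-free values for test 1 (a=0, b=1, c=0, d=1): U1=0, U2=1, U3=0, U4=1, U5=1, U6=1, U7=0, giving Y=0. Observed 1.
Test 1: faults giving observed 1 are {U5 stuck-at-0, U6 stuck-at-0, U7 stuck-at-1}.
Test 2 (a=1, b=0, c=1, d=1): fault-free U1=0, U2=1, U3=0, U4=0, U5=0, U6=1, U7=1 → 1; observed 0. Eliminates U5 stuck-at-0, U7 stuck-at-1.
Only U6 stuck-at-0 is consistent with every test.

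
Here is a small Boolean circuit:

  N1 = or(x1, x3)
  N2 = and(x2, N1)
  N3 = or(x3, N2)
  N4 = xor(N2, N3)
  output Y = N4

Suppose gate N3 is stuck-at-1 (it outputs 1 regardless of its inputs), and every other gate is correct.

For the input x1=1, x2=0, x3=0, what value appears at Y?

Propagate with N3 forced: N1=1, N2=0, N3=1 [stuck-at-1], N4=1.
So Y = 1. (Without the fault it would be 0.)

1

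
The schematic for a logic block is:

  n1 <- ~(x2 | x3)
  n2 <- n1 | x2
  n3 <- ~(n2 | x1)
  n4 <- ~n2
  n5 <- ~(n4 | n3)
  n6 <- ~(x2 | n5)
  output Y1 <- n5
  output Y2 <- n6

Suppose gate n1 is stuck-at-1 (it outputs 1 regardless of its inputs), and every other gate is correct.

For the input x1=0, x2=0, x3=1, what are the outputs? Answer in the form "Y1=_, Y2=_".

Propagate with n1 forced: n1=1 [stuck-at-1], n2=1, n3=0, n4=0, n5=1, n6=0.
So the outputs are Y1=1, Y2=0. (Without the fault they would be Y1=0, Y2=1.)

Y1=1, Y2=0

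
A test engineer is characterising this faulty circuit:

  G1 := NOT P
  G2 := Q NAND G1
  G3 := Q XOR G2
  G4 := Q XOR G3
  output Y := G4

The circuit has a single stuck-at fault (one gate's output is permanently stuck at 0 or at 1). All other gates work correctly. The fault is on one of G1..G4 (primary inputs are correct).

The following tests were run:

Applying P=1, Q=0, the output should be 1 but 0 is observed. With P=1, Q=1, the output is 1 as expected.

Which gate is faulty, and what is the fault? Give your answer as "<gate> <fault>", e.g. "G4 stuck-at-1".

Fault-free values for test 1 (P=1, Q=0): G1=0, G2=1, G3=1, G4=1, giving Y=1. Observed 0.
Test 1: faults giving observed 0 are {G2 stuck-at-0, G3 stuck-at-0, G4 stuck-at-0}.
Test 2 (P=1, Q=1): fault-free G1=0, G2=1, G3=0, G4=1 → 1; observed 1. Eliminates G2 stuck-at-0, G4 stuck-at-0.
Only G3 stuck-at-0 is consistent with every test.

G3 stuck-at-0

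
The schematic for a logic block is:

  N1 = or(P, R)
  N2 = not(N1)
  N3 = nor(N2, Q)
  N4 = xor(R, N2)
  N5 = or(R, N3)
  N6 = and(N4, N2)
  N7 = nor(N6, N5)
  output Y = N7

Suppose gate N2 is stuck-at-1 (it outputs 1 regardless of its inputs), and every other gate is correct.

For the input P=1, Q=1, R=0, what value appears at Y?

0

Propagate with N2 forced: N1=1, N2=1 [stuck-at-1], N3=0, N4=1, N5=0, N6=1, N7=0.
So Y = 0. (Without the fault it would be 1.)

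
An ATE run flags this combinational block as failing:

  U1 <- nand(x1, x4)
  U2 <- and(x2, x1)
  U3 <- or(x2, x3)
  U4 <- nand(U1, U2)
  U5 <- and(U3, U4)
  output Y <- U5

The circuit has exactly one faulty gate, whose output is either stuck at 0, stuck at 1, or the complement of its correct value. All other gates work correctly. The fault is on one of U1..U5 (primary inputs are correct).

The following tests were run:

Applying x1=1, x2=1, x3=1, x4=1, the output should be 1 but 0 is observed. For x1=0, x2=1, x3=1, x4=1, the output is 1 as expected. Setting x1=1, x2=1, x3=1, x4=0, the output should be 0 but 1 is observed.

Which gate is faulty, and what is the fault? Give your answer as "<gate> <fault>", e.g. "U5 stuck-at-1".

Fault-free values for test 1 (x1=1, x2=1, x3=1, x4=1): U1=0, U2=1, U3=1, U4=1, U5=1, giving Y=1. Observed 0.
Test 1: faults giving observed 0 are {U1 stuck-at-1, U1 inverted output, U3 stuck-at-0, U3 inverted output, U4 stuck-at-0, U4 inverted output, U5 stuck-at-0, U5 inverted output}.
Test 2 (x1=0, x2=1, x3=1, x4=1): fault-free U1=1, U2=0, U3=1, U4=1, U5=1 → 1; observed 1. Eliminates U3 stuck-at-0, U3 inverted output, U4 stuck-at-0, U4 inverted output, U5 stuck-at-0, U5 inverted output.
Test 3 (x1=1, x2=1, x3=1, x4=0): fault-free U1=1, U2=1, U3=1, U4=0, U5=0 → 0; observed 1. Eliminates U1 stuck-at-1.
Only U1 inverted output is consistent with every test.

U1 inverted output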